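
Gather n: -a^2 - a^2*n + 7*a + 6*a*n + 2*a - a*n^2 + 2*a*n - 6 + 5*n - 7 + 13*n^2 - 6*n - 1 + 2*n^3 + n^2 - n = -a^2 + 9*a + 2*n^3 + n^2*(14 - a) + n*(-a^2 + 8*a - 2) - 14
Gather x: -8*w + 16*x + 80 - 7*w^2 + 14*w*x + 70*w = -7*w^2 + 62*w + x*(14*w + 16) + 80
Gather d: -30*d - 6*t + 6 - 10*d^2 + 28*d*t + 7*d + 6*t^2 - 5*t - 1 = -10*d^2 + d*(28*t - 23) + 6*t^2 - 11*t + 5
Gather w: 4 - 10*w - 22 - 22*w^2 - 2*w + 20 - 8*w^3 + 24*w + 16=-8*w^3 - 22*w^2 + 12*w + 18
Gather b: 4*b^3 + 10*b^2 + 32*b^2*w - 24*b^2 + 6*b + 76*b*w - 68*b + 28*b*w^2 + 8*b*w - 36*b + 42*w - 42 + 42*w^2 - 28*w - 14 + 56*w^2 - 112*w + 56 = 4*b^3 + b^2*(32*w - 14) + b*(28*w^2 + 84*w - 98) + 98*w^2 - 98*w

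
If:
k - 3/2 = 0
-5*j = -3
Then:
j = 3/5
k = 3/2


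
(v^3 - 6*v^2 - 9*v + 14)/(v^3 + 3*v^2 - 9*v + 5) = (v^2 - 5*v - 14)/(v^2 + 4*v - 5)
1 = 1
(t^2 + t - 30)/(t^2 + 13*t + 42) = (t - 5)/(t + 7)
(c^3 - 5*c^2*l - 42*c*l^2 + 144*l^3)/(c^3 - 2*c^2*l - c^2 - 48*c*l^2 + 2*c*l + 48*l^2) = (c - 3*l)/(c - 1)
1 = 1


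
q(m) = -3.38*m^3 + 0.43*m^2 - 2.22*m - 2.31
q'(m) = -10.14*m^2 + 0.86*m - 2.22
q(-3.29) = 130.01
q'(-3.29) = -114.81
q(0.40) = -3.35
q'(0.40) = -3.50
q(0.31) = -3.06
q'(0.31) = -2.93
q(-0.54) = -0.45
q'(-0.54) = -5.64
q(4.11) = -238.83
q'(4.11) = -169.97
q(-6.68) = 1039.21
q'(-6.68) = -460.44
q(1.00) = -7.48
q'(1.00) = -11.50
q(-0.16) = -1.93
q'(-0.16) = -2.62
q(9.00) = -2451.48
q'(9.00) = -815.82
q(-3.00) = 99.48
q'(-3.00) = -96.06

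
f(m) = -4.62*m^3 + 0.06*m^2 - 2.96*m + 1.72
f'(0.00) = -2.96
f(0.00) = 1.72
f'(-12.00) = -2000.24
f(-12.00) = 8029.24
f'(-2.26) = -74.02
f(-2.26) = 62.05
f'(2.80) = -111.29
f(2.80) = -107.52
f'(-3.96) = -220.78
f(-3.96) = 301.28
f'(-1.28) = -25.82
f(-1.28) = 15.30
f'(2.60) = -96.34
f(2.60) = -86.77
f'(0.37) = -4.81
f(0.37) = 0.40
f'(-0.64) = -8.71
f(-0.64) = 4.85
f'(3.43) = -165.61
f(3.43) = -194.16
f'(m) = -13.86*m^2 + 0.12*m - 2.96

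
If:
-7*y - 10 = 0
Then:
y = -10/7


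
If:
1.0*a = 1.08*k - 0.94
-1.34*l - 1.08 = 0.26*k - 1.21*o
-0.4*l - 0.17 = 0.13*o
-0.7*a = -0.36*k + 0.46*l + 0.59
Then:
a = -0.04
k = 0.83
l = -0.57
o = 0.44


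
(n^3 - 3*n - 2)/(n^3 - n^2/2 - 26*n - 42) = 2*(-n^3 + 3*n + 2)/(-2*n^3 + n^2 + 52*n + 84)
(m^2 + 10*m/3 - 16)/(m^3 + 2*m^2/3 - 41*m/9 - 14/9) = 3*(3*m^2 + 10*m - 48)/(9*m^3 + 6*m^2 - 41*m - 14)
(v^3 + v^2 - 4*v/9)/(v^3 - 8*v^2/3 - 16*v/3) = (v - 1/3)/(v - 4)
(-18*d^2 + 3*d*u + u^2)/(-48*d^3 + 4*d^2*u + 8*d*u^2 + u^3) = (-3*d + u)/(-8*d^2 + 2*d*u + u^2)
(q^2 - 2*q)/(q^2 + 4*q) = (q - 2)/(q + 4)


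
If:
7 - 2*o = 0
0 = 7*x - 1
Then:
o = 7/2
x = 1/7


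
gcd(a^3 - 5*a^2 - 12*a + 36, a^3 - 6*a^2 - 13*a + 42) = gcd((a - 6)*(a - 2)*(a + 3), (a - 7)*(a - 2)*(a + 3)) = a^2 + a - 6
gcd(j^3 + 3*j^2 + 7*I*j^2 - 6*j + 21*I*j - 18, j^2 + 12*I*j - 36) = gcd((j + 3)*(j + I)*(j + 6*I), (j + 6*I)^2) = j + 6*I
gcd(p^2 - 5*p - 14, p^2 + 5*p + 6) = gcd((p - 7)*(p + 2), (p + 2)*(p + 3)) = p + 2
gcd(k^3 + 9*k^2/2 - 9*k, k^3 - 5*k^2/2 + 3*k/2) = k^2 - 3*k/2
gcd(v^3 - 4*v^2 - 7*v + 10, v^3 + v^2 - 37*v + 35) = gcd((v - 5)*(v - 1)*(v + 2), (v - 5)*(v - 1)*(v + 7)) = v^2 - 6*v + 5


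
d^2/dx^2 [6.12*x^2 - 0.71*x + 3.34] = 12.2400000000000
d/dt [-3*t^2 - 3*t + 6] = -6*t - 3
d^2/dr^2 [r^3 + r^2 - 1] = 6*r + 2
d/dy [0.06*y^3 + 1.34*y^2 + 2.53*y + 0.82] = 0.18*y^2 + 2.68*y + 2.53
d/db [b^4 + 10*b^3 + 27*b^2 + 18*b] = 4*b^3 + 30*b^2 + 54*b + 18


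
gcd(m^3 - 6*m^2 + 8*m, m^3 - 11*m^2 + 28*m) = m^2 - 4*m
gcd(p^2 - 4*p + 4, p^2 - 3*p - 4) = 1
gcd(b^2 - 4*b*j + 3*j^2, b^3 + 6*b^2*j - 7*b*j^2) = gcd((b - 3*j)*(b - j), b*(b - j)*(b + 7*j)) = b - j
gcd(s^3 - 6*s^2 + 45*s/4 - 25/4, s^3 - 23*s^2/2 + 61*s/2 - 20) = s^2 - 7*s/2 + 5/2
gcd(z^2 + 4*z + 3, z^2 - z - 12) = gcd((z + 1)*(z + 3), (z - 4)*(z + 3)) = z + 3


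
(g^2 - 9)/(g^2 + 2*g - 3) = (g - 3)/(g - 1)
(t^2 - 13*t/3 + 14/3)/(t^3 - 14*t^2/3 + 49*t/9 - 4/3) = 3*(3*t^2 - 13*t + 14)/(9*t^3 - 42*t^2 + 49*t - 12)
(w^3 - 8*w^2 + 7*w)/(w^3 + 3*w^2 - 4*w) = (w - 7)/(w + 4)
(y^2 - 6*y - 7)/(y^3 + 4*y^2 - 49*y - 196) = (y + 1)/(y^2 + 11*y + 28)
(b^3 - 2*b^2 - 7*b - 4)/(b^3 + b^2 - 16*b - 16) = (b + 1)/(b + 4)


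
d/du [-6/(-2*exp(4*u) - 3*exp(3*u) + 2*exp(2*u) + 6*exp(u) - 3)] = (-48*exp(3*u) - 54*exp(2*u) + 24*exp(u) + 36)*exp(u)/(2*exp(4*u) + 3*exp(3*u) - 2*exp(2*u) - 6*exp(u) + 3)^2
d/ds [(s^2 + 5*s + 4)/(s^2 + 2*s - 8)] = -3/(s^2 - 4*s + 4)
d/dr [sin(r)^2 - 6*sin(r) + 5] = 2*(sin(r) - 3)*cos(r)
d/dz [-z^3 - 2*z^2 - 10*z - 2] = -3*z^2 - 4*z - 10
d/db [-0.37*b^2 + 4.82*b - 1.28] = 4.82 - 0.74*b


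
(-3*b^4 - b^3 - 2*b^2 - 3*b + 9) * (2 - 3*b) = 9*b^5 - 3*b^4 + 4*b^3 + 5*b^2 - 33*b + 18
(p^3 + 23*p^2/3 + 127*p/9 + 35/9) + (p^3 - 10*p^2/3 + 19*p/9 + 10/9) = 2*p^3 + 13*p^2/3 + 146*p/9 + 5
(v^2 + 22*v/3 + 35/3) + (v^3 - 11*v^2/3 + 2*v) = v^3 - 8*v^2/3 + 28*v/3 + 35/3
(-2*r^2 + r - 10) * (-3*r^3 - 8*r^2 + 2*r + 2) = 6*r^5 + 13*r^4 + 18*r^3 + 78*r^2 - 18*r - 20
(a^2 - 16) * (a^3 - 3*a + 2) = a^5 - 19*a^3 + 2*a^2 + 48*a - 32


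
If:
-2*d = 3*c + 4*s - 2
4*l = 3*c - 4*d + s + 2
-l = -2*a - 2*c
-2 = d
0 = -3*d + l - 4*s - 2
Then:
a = 92/57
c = -14/57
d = -2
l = 52/19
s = 32/19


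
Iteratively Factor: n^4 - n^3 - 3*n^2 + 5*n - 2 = (n - 1)*(n^3 - 3*n + 2) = (n - 1)^2*(n^2 + n - 2) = (n - 1)^3*(n + 2)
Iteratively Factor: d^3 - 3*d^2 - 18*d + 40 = (d - 5)*(d^2 + 2*d - 8) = (d - 5)*(d - 2)*(d + 4)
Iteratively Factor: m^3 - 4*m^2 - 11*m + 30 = (m - 5)*(m^2 + m - 6) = (m - 5)*(m - 2)*(m + 3)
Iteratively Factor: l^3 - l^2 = (l)*(l^2 - l) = l*(l - 1)*(l)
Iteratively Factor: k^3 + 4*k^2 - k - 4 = (k - 1)*(k^2 + 5*k + 4) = (k - 1)*(k + 1)*(k + 4)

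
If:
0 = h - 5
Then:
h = 5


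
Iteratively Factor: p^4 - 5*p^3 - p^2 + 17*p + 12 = (p + 1)*(p^3 - 6*p^2 + 5*p + 12) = (p + 1)^2*(p^2 - 7*p + 12) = (p - 4)*(p + 1)^2*(p - 3)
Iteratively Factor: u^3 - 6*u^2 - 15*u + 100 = (u - 5)*(u^2 - u - 20) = (u - 5)^2*(u + 4)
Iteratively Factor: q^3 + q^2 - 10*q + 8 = (q - 2)*(q^2 + 3*q - 4) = (q - 2)*(q + 4)*(q - 1)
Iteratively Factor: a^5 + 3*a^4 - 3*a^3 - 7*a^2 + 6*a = (a - 1)*(a^4 + 4*a^3 + a^2 - 6*a) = (a - 1)*(a + 2)*(a^3 + 2*a^2 - 3*a) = a*(a - 1)*(a + 2)*(a^2 + 2*a - 3) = a*(a - 1)^2*(a + 2)*(a + 3)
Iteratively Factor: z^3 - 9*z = (z + 3)*(z^2 - 3*z) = (z - 3)*(z + 3)*(z)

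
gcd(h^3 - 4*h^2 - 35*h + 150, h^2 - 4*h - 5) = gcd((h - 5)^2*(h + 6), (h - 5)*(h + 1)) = h - 5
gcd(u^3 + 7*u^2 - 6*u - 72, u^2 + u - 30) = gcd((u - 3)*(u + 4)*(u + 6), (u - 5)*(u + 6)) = u + 6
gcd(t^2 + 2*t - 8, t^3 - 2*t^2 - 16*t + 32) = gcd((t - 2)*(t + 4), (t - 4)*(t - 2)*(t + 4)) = t^2 + 2*t - 8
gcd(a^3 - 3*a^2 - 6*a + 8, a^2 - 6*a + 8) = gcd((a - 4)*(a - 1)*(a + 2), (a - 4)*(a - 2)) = a - 4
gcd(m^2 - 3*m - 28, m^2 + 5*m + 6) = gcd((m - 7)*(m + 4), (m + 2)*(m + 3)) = 1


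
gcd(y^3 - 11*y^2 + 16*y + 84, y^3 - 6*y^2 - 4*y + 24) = y^2 - 4*y - 12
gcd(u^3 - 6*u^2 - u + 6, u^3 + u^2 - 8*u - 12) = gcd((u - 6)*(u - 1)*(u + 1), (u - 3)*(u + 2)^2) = 1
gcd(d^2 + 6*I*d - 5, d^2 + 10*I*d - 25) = d + 5*I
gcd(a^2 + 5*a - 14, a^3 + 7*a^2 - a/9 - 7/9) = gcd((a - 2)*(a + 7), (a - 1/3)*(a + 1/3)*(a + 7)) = a + 7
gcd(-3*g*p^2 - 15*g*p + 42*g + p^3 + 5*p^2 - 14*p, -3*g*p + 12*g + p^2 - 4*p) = -3*g + p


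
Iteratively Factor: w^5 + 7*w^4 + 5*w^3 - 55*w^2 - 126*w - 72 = (w + 3)*(w^4 + 4*w^3 - 7*w^2 - 34*w - 24) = (w + 1)*(w + 3)*(w^3 + 3*w^2 - 10*w - 24) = (w - 3)*(w + 1)*(w + 3)*(w^2 + 6*w + 8) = (w - 3)*(w + 1)*(w + 3)*(w + 4)*(w + 2)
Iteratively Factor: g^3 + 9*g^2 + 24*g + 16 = (g + 1)*(g^2 + 8*g + 16) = (g + 1)*(g + 4)*(g + 4)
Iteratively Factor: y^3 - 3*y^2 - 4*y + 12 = (y + 2)*(y^2 - 5*y + 6) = (y - 2)*(y + 2)*(y - 3)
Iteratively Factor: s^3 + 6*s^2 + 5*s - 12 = (s + 3)*(s^2 + 3*s - 4) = (s - 1)*(s + 3)*(s + 4)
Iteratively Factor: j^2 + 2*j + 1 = (j + 1)*(j + 1)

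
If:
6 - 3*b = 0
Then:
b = 2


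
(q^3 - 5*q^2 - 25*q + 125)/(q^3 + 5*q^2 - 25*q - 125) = (q - 5)/(q + 5)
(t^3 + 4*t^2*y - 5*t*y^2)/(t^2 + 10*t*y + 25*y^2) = t*(t - y)/(t + 5*y)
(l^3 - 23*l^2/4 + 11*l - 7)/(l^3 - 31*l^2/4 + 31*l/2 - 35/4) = (l^2 - 4*l + 4)/(l^2 - 6*l + 5)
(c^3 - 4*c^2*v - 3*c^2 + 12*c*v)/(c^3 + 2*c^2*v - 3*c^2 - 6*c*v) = (c - 4*v)/(c + 2*v)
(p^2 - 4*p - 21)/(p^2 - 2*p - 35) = (p + 3)/(p + 5)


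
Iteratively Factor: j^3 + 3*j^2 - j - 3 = (j - 1)*(j^2 + 4*j + 3) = (j - 1)*(j + 3)*(j + 1)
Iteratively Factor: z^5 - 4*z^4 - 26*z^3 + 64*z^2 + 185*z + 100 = (z + 1)*(z^4 - 5*z^3 - 21*z^2 + 85*z + 100) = (z - 5)*(z + 1)*(z^3 - 21*z - 20) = (z - 5)^2*(z + 1)*(z^2 + 5*z + 4) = (z - 5)^2*(z + 1)^2*(z + 4)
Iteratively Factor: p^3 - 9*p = (p - 3)*(p^2 + 3*p) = (p - 3)*(p + 3)*(p)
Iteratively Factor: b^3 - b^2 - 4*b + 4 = (b + 2)*(b^2 - 3*b + 2) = (b - 1)*(b + 2)*(b - 2)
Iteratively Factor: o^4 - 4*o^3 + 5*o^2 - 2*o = (o - 1)*(o^3 - 3*o^2 + 2*o) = (o - 2)*(o - 1)*(o^2 - o) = o*(o - 2)*(o - 1)*(o - 1)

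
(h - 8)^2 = h^2 - 16*h + 64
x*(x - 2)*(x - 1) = x^3 - 3*x^2 + 2*x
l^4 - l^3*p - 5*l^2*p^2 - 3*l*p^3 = l*(l - 3*p)*(l + p)^2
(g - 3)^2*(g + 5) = g^3 - g^2 - 21*g + 45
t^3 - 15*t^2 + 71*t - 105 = (t - 7)*(t - 5)*(t - 3)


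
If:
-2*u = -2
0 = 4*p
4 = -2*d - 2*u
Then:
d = -3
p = 0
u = 1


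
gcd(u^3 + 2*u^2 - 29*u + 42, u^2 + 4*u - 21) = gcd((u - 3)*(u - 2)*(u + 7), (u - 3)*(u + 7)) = u^2 + 4*u - 21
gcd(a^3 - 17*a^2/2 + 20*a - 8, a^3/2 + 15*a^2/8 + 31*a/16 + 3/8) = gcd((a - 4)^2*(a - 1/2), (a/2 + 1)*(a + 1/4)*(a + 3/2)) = 1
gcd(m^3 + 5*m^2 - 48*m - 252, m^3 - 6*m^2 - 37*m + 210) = m^2 - m - 42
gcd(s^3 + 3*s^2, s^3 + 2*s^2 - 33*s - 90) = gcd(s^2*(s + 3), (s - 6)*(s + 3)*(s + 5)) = s + 3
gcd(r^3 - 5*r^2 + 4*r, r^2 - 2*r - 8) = r - 4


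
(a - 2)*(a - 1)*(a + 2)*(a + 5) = a^4 + 4*a^3 - 9*a^2 - 16*a + 20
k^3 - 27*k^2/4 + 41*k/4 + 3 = (k - 4)*(k - 3)*(k + 1/4)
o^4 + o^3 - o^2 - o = o*(o - 1)*(o + 1)^2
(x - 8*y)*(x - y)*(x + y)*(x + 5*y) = x^4 - 3*x^3*y - 41*x^2*y^2 + 3*x*y^3 + 40*y^4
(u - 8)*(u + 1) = u^2 - 7*u - 8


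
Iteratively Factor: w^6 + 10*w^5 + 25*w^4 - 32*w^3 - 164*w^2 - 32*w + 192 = (w + 4)*(w^5 + 6*w^4 + w^3 - 36*w^2 - 20*w + 48) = (w - 2)*(w + 4)*(w^4 + 8*w^3 + 17*w^2 - 2*w - 24) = (w - 2)*(w + 3)*(w + 4)*(w^3 + 5*w^2 + 2*w - 8) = (w - 2)*(w - 1)*(w + 3)*(w + 4)*(w^2 + 6*w + 8) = (w - 2)*(w - 1)*(w + 3)*(w + 4)^2*(w + 2)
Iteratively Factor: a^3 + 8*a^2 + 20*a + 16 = (a + 2)*(a^2 + 6*a + 8) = (a + 2)*(a + 4)*(a + 2)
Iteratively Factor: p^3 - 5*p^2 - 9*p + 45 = (p + 3)*(p^2 - 8*p + 15) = (p - 3)*(p + 3)*(p - 5)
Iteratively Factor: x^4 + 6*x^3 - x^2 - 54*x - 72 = (x + 2)*(x^3 + 4*x^2 - 9*x - 36) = (x + 2)*(x + 3)*(x^2 + x - 12) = (x - 3)*(x + 2)*(x + 3)*(x + 4)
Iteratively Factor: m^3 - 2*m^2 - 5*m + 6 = (m - 3)*(m^2 + m - 2) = (m - 3)*(m - 1)*(m + 2)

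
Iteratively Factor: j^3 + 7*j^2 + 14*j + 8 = (j + 4)*(j^2 + 3*j + 2) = (j + 2)*(j + 4)*(j + 1)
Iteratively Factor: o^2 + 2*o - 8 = (o + 4)*(o - 2)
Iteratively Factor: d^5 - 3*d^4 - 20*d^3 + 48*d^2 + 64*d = (d + 1)*(d^4 - 4*d^3 - 16*d^2 + 64*d) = (d - 4)*(d + 1)*(d^3 - 16*d) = (d - 4)*(d + 1)*(d + 4)*(d^2 - 4*d) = (d - 4)^2*(d + 1)*(d + 4)*(d)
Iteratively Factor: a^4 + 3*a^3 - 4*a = (a - 1)*(a^3 + 4*a^2 + 4*a) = a*(a - 1)*(a^2 + 4*a + 4) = a*(a - 1)*(a + 2)*(a + 2)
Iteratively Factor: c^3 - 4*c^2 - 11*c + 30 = (c + 3)*(c^2 - 7*c + 10) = (c - 5)*(c + 3)*(c - 2)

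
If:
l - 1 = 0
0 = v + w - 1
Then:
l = 1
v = 1 - w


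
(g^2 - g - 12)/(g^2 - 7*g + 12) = (g + 3)/(g - 3)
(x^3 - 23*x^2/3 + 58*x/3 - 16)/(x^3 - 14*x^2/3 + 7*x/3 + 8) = (x - 2)/(x + 1)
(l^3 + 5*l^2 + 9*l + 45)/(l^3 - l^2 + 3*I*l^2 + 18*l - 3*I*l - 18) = (l^2 + l*(5 + 3*I) + 15*I)/(l^2 + l*(-1 + 6*I) - 6*I)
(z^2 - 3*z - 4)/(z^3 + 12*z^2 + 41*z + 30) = (z - 4)/(z^2 + 11*z + 30)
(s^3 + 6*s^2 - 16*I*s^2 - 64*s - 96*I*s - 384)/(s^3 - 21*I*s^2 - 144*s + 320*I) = (s + 6)/(s - 5*I)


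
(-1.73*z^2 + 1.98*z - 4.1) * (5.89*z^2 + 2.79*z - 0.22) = -10.1897*z^4 + 6.8355*z^3 - 18.2442*z^2 - 11.8746*z + 0.902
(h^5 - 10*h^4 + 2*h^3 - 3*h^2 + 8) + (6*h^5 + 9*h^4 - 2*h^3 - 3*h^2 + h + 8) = 7*h^5 - h^4 - 6*h^2 + h + 16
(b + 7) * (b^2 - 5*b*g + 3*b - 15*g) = b^3 - 5*b^2*g + 10*b^2 - 50*b*g + 21*b - 105*g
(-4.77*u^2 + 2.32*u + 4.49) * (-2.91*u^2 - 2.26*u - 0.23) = 13.8807*u^4 + 4.029*u^3 - 17.212*u^2 - 10.681*u - 1.0327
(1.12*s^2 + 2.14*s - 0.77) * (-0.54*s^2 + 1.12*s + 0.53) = -0.6048*s^4 + 0.0988*s^3 + 3.4062*s^2 + 0.2718*s - 0.4081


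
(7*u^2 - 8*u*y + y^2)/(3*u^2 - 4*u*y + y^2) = (-7*u + y)/(-3*u + y)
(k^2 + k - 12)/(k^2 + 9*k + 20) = (k - 3)/(k + 5)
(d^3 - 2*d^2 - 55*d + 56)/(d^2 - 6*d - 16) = (d^2 + 6*d - 7)/(d + 2)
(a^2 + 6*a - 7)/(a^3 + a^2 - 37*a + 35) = 1/(a - 5)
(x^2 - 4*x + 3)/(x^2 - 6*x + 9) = (x - 1)/(x - 3)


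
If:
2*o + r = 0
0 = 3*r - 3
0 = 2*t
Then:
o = -1/2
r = 1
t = 0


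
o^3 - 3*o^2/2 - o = o*(o - 2)*(o + 1/2)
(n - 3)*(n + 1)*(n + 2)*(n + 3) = n^4 + 3*n^3 - 7*n^2 - 27*n - 18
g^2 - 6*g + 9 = (g - 3)^2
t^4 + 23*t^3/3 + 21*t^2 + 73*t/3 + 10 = (t + 1)*(t + 5/3)*(t + 2)*(t + 3)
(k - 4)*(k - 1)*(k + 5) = k^3 - 21*k + 20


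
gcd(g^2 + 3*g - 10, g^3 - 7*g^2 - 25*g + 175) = g + 5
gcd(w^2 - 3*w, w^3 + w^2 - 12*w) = w^2 - 3*w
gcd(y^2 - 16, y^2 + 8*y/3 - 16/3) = y + 4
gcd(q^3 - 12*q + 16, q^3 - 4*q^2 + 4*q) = q^2 - 4*q + 4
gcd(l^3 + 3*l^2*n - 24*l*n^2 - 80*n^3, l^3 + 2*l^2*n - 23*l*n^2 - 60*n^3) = l^2 - l*n - 20*n^2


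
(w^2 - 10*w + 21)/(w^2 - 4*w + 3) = (w - 7)/(w - 1)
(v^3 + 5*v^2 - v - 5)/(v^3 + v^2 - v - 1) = (v + 5)/(v + 1)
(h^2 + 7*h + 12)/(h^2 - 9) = (h + 4)/(h - 3)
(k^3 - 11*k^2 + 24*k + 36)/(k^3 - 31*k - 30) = (k - 6)/(k + 5)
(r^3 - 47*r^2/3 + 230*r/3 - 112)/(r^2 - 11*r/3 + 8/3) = (r^2 - 13*r + 42)/(r - 1)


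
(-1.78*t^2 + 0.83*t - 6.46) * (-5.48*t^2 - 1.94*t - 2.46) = 9.7544*t^4 - 1.0952*t^3 + 38.1694*t^2 + 10.4906*t + 15.8916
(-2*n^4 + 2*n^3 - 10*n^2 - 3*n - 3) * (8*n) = -16*n^5 + 16*n^4 - 80*n^3 - 24*n^2 - 24*n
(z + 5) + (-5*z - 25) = -4*z - 20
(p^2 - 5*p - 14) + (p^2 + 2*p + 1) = 2*p^2 - 3*p - 13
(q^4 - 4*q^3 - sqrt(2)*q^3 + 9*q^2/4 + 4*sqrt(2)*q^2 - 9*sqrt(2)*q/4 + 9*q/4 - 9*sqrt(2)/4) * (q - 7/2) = q^5 - 15*q^4/2 - sqrt(2)*q^4 + 15*sqrt(2)*q^3/2 + 65*q^3/4 - 65*sqrt(2)*q^2/4 - 45*q^2/8 - 63*q/8 + 45*sqrt(2)*q/8 + 63*sqrt(2)/8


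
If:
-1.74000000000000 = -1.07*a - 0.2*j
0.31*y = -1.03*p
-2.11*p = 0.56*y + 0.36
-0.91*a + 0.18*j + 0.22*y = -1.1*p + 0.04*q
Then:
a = 0.551638349556474 - 0.0213561131873999*q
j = 0.114255205552589*q + 5.74873482987286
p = -1.44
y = 4.80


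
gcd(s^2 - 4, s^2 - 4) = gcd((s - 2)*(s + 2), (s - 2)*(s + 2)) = s^2 - 4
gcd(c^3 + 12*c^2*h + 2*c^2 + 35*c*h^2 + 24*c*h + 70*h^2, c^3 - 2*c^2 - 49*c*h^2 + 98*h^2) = c + 7*h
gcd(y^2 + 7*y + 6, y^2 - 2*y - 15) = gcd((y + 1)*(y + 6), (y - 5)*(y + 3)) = 1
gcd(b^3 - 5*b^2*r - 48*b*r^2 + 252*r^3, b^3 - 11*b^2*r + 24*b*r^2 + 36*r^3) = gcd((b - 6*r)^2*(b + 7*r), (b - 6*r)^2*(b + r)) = b^2 - 12*b*r + 36*r^2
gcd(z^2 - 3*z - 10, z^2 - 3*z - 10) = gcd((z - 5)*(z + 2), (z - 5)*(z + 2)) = z^2 - 3*z - 10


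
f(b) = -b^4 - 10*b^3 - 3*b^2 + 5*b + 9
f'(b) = -4*b^3 - 30*b^2 - 6*b + 5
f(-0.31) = 7.45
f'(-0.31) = 4.10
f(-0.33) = 7.37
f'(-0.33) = 3.86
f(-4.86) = 503.87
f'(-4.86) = -215.26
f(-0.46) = 6.99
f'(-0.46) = 1.80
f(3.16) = -420.41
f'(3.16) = -439.75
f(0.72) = 7.04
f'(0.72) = -16.36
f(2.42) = -172.49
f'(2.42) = -241.90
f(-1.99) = 50.29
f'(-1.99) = -70.34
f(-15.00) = -17616.00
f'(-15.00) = 6845.00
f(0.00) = 9.00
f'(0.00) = 5.00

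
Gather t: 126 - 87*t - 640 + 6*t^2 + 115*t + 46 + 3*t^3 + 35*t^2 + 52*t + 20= 3*t^3 + 41*t^2 + 80*t - 448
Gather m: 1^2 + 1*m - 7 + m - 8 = 2*m - 14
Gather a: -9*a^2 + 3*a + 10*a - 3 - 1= -9*a^2 + 13*a - 4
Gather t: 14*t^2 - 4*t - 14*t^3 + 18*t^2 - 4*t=-14*t^3 + 32*t^2 - 8*t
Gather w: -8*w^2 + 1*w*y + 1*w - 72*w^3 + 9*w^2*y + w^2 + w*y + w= -72*w^3 + w^2*(9*y - 7) + w*(2*y + 2)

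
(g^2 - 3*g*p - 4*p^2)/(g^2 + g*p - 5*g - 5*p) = (g - 4*p)/(g - 5)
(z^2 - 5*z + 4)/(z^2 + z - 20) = (z - 1)/(z + 5)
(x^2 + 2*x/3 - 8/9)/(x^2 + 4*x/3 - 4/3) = (x + 4/3)/(x + 2)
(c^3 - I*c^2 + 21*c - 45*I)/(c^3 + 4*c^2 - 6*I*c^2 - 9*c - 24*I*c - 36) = (c + 5*I)/(c + 4)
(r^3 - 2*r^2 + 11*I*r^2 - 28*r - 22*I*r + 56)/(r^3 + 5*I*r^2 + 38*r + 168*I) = (r - 2)/(r - 6*I)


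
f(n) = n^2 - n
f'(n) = 2*n - 1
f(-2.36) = 7.93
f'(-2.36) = -5.72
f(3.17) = 6.88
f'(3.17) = 5.34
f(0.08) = -0.07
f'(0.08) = -0.84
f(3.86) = 11.04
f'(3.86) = 6.72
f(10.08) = 91.53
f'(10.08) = 19.16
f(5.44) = 24.15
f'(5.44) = 9.88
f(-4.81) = 27.95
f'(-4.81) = -10.62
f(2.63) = 4.29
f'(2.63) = 4.26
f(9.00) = 72.00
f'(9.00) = 17.00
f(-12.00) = 156.00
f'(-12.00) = -25.00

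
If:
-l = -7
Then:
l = 7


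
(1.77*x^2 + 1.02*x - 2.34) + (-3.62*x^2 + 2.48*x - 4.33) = -1.85*x^2 + 3.5*x - 6.67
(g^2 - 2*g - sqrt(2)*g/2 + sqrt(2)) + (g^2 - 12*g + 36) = 2*g^2 - 14*g - sqrt(2)*g/2 + sqrt(2) + 36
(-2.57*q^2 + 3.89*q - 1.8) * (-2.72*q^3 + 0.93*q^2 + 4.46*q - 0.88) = 6.9904*q^5 - 12.9709*q^4 - 2.9485*q^3 + 17.937*q^2 - 11.4512*q + 1.584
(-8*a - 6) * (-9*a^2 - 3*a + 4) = 72*a^3 + 78*a^2 - 14*a - 24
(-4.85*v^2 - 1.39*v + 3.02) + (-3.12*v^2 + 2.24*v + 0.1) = -7.97*v^2 + 0.85*v + 3.12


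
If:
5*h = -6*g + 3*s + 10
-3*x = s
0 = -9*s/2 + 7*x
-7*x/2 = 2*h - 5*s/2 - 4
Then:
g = 0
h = 2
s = 0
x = 0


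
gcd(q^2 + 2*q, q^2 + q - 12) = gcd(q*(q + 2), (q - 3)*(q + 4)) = 1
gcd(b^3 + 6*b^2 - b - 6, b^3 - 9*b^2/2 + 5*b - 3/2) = b - 1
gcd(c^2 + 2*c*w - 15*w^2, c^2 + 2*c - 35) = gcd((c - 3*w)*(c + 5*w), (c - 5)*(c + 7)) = 1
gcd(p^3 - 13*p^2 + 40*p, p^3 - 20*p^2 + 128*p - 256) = p - 8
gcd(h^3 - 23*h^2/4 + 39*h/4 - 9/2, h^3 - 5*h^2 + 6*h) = h^2 - 5*h + 6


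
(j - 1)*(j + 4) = j^2 + 3*j - 4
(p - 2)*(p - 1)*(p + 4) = p^3 + p^2 - 10*p + 8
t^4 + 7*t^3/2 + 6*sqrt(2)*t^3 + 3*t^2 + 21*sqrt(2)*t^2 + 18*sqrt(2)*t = t*(t + 3/2)*(t + 2)*(t + 6*sqrt(2))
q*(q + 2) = q^2 + 2*q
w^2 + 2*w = w*(w + 2)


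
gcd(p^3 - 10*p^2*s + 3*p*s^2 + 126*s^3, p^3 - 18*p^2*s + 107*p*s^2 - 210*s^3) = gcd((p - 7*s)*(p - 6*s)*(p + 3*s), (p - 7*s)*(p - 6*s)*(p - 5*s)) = p^2 - 13*p*s + 42*s^2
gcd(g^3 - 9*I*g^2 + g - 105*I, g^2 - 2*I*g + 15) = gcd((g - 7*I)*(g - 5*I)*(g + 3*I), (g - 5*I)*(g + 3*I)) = g^2 - 2*I*g + 15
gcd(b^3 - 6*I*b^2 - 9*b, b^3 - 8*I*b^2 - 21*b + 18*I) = b^2 - 6*I*b - 9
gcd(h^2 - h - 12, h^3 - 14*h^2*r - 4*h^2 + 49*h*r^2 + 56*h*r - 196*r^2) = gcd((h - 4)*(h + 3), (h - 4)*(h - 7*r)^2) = h - 4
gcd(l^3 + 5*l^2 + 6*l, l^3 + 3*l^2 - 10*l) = l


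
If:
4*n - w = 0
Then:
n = w/4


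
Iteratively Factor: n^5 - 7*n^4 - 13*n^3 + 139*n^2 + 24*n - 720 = (n - 4)*(n^4 - 3*n^3 - 25*n^2 + 39*n + 180) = (n - 4)^2*(n^3 + n^2 - 21*n - 45) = (n - 5)*(n - 4)^2*(n^2 + 6*n + 9) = (n - 5)*(n - 4)^2*(n + 3)*(n + 3)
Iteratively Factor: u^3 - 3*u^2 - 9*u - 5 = (u + 1)*(u^2 - 4*u - 5) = (u + 1)^2*(u - 5)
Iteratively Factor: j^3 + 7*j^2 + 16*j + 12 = (j + 3)*(j^2 + 4*j + 4) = (j + 2)*(j + 3)*(j + 2)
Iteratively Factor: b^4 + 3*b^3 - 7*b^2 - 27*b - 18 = (b + 3)*(b^3 - 7*b - 6) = (b + 1)*(b + 3)*(b^2 - b - 6) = (b - 3)*(b + 1)*(b + 3)*(b + 2)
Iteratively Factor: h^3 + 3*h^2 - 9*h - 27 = (h - 3)*(h^2 + 6*h + 9) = (h - 3)*(h + 3)*(h + 3)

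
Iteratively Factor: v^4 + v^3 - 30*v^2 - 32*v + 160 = (v - 5)*(v^3 + 6*v^2 - 32) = (v - 5)*(v + 4)*(v^2 + 2*v - 8) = (v - 5)*(v - 2)*(v + 4)*(v + 4)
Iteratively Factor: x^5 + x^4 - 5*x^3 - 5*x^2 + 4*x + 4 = (x - 1)*(x^4 + 2*x^3 - 3*x^2 - 8*x - 4) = (x - 2)*(x - 1)*(x^3 + 4*x^2 + 5*x + 2) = (x - 2)*(x - 1)*(x + 2)*(x^2 + 2*x + 1) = (x - 2)*(x - 1)*(x + 1)*(x + 2)*(x + 1)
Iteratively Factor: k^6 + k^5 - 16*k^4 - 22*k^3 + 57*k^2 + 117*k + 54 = (k + 3)*(k^5 - 2*k^4 - 10*k^3 + 8*k^2 + 33*k + 18) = (k - 3)*(k + 3)*(k^4 + k^3 - 7*k^2 - 13*k - 6) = (k - 3)*(k + 1)*(k + 3)*(k^3 - 7*k - 6) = (k - 3)*(k + 1)*(k + 2)*(k + 3)*(k^2 - 2*k - 3) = (k - 3)*(k + 1)^2*(k + 2)*(k + 3)*(k - 3)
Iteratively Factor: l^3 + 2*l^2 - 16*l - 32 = (l + 2)*(l^2 - 16) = (l + 2)*(l + 4)*(l - 4)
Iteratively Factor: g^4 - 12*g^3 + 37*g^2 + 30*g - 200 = (g - 5)*(g^3 - 7*g^2 + 2*g + 40) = (g - 5)^2*(g^2 - 2*g - 8) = (g - 5)^2*(g + 2)*(g - 4)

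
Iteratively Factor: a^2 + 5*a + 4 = (a + 1)*(a + 4)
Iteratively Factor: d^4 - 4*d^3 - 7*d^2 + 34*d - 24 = (d - 4)*(d^3 - 7*d + 6) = (d - 4)*(d - 2)*(d^2 + 2*d - 3) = (d - 4)*(d - 2)*(d - 1)*(d + 3)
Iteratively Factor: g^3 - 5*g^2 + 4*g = (g - 1)*(g^2 - 4*g) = g*(g - 1)*(g - 4)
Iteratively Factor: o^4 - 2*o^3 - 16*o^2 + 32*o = (o)*(o^3 - 2*o^2 - 16*o + 32) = o*(o - 4)*(o^2 + 2*o - 8) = o*(o - 4)*(o - 2)*(o + 4)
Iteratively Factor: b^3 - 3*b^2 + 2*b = (b - 1)*(b^2 - 2*b) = b*(b - 1)*(b - 2)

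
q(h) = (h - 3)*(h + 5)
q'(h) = 2*h + 2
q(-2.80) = -12.76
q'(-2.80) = -3.60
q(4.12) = 10.21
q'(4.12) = 10.24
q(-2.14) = -14.70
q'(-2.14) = -2.28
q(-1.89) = -15.21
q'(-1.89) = -1.78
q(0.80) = -12.76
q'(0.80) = 3.60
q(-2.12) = -14.75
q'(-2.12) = -2.24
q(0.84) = -12.61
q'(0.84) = 3.68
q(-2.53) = -13.66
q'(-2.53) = -3.06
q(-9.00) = 48.00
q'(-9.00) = -16.00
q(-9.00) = 48.00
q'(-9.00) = -16.00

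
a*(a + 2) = a^2 + 2*a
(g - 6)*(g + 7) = g^2 + g - 42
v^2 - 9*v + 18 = (v - 6)*(v - 3)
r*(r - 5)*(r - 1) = r^3 - 6*r^2 + 5*r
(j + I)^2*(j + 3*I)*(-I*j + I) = -I*j^4 + 5*j^3 + I*j^3 - 5*j^2 + 7*I*j^2 - 3*j - 7*I*j + 3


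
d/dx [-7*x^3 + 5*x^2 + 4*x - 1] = -21*x^2 + 10*x + 4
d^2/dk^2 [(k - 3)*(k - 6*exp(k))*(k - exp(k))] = -7*k^2*exp(k) + 24*k*exp(2*k) - 7*k*exp(k) + 6*k - 48*exp(2*k) + 28*exp(k) - 6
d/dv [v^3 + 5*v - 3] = 3*v^2 + 5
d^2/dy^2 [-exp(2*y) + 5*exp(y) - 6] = (5 - 4*exp(y))*exp(y)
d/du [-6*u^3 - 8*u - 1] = -18*u^2 - 8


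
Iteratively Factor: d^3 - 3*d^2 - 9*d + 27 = (d + 3)*(d^2 - 6*d + 9) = (d - 3)*(d + 3)*(d - 3)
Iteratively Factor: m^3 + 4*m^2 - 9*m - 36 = (m - 3)*(m^2 + 7*m + 12) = (m - 3)*(m + 4)*(m + 3)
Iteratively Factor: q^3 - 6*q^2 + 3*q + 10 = (q - 5)*(q^2 - q - 2) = (q - 5)*(q + 1)*(q - 2)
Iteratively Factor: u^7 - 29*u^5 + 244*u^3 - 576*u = (u - 4)*(u^6 + 4*u^5 - 13*u^4 - 52*u^3 + 36*u^2 + 144*u) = (u - 4)*(u + 3)*(u^5 + u^4 - 16*u^3 - 4*u^2 + 48*u) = (u - 4)*(u + 3)*(u + 4)*(u^4 - 3*u^3 - 4*u^2 + 12*u) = u*(u - 4)*(u + 3)*(u + 4)*(u^3 - 3*u^2 - 4*u + 12) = u*(u - 4)*(u + 2)*(u + 3)*(u + 4)*(u^2 - 5*u + 6) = u*(u - 4)*(u - 2)*(u + 2)*(u + 3)*(u + 4)*(u - 3)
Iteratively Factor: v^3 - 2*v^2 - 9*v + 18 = (v - 3)*(v^2 + v - 6) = (v - 3)*(v - 2)*(v + 3)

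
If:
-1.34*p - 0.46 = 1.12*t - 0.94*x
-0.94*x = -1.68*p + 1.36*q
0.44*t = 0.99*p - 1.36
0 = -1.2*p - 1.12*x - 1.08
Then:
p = 0.43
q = 1.52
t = -2.12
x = -1.43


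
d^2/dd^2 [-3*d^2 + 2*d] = -6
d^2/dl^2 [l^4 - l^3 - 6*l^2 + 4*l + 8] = 12*l^2 - 6*l - 12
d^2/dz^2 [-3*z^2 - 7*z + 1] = -6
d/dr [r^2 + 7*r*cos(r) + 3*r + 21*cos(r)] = -7*r*sin(r) + 2*r - 21*sin(r) + 7*cos(r) + 3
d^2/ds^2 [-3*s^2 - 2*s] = -6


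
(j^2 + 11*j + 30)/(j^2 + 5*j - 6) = (j + 5)/(j - 1)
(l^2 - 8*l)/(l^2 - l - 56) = l/(l + 7)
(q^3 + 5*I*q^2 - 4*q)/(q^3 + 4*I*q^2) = (q + I)/q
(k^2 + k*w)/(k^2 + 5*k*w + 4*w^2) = k/(k + 4*w)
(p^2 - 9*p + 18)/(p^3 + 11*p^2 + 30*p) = (p^2 - 9*p + 18)/(p*(p^2 + 11*p + 30))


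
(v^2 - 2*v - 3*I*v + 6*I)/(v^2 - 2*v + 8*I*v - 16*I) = (v - 3*I)/(v + 8*I)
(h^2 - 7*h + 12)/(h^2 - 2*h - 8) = (h - 3)/(h + 2)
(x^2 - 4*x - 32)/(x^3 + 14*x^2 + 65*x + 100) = (x - 8)/(x^2 + 10*x + 25)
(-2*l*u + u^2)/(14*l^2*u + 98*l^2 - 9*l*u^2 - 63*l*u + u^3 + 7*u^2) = u/(-7*l*u - 49*l + u^2 + 7*u)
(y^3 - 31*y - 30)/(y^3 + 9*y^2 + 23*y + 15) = (y - 6)/(y + 3)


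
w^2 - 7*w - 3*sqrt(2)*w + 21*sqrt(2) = (w - 7)*(w - 3*sqrt(2))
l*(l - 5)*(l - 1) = l^3 - 6*l^2 + 5*l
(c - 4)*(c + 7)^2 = c^3 + 10*c^2 - 7*c - 196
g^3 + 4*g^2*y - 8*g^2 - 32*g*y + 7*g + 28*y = (g - 7)*(g - 1)*(g + 4*y)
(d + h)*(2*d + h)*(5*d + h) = 10*d^3 + 17*d^2*h + 8*d*h^2 + h^3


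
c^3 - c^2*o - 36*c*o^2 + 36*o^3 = (c - 6*o)*(c - o)*(c + 6*o)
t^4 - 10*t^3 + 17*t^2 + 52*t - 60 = (t - 6)*(t - 5)*(t - 1)*(t + 2)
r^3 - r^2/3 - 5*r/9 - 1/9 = (r - 1)*(r + 1/3)^2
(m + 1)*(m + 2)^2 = m^3 + 5*m^2 + 8*m + 4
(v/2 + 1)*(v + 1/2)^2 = v^3/2 + 3*v^2/2 + 9*v/8 + 1/4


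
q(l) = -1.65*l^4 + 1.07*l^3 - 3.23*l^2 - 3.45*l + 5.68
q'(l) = -6.6*l^3 + 3.21*l^2 - 6.46*l - 3.45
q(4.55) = -683.28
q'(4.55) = -588.08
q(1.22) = -5.05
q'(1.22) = -18.54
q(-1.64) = -14.01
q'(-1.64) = 44.89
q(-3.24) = -235.27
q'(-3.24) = 275.66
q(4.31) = -552.89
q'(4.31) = -500.08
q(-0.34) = 6.42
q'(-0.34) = -0.62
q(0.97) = -1.19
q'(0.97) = -12.72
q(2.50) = -70.87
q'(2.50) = -102.66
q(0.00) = 5.68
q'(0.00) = -3.45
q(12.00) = -32866.28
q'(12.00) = -11023.53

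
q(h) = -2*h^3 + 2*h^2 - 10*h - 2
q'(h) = -6*h^2 + 4*h - 10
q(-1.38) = 20.86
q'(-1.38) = -26.95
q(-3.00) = 100.00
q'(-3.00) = -76.00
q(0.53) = -7.04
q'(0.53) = -9.57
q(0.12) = -3.17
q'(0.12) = -9.61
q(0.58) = -7.52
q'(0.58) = -9.70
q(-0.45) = 3.09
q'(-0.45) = -13.02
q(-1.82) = 34.88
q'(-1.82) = -37.15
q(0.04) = -2.40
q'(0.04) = -9.85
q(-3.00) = 100.00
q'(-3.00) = -76.00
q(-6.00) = 562.00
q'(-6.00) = -250.00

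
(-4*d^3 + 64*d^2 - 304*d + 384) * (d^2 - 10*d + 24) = -4*d^5 + 104*d^4 - 1040*d^3 + 4960*d^2 - 11136*d + 9216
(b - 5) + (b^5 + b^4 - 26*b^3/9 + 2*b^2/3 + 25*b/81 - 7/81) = b^5 + b^4 - 26*b^3/9 + 2*b^2/3 + 106*b/81 - 412/81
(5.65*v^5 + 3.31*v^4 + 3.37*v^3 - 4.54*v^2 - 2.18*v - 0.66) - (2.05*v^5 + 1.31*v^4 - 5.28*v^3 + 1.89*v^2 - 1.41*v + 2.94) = 3.6*v^5 + 2.0*v^4 + 8.65*v^3 - 6.43*v^2 - 0.77*v - 3.6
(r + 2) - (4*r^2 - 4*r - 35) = -4*r^2 + 5*r + 37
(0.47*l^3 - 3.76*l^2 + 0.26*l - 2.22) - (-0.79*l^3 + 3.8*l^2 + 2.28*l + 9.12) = 1.26*l^3 - 7.56*l^2 - 2.02*l - 11.34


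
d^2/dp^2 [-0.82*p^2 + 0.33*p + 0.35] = -1.64000000000000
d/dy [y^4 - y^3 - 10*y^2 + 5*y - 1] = 4*y^3 - 3*y^2 - 20*y + 5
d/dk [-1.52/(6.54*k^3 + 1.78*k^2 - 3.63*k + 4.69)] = (29.8224*k^2 + 5.4112*k - 5.5176)/(6.54*k^3 + 1.78*k^2 - 3.63*k + 4.69)^2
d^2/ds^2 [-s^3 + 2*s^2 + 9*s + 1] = 4 - 6*s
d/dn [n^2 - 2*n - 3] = 2*n - 2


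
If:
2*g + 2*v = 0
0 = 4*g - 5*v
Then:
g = 0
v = 0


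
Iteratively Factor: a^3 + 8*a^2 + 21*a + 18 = (a + 3)*(a^2 + 5*a + 6) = (a + 2)*(a + 3)*(a + 3)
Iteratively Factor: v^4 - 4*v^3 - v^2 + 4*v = (v - 1)*(v^3 - 3*v^2 - 4*v) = v*(v - 1)*(v^2 - 3*v - 4) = v*(v - 1)*(v + 1)*(v - 4)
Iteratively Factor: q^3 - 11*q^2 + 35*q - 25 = (q - 1)*(q^2 - 10*q + 25) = (q - 5)*(q - 1)*(q - 5)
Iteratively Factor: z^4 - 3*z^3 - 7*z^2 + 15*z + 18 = (z - 3)*(z^3 - 7*z - 6) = (z - 3)^2*(z^2 + 3*z + 2) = (z - 3)^2*(z + 1)*(z + 2)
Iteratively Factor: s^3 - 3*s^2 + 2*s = (s - 1)*(s^2 - 2*s) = s*(s - 1)*(s - 2)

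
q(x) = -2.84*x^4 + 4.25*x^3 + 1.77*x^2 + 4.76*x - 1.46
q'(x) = -11.36*x^3 + 12.75*x^2 + 3.54*x + 4.76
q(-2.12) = -101.46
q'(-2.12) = 162.80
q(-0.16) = -2.20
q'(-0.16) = 4.57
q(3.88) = -351.74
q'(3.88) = -453.11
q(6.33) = -3382.12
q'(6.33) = -2343.26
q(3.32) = -155.66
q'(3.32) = -258.66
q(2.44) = -18.23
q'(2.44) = -75.72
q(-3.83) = -843.60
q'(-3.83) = 816.46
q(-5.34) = -2932.88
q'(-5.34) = 2079.26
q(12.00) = -51235.70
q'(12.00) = -17746.84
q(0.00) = -1.46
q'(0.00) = 4.76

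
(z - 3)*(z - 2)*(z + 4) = z^3 - z^2 - 14*z + 24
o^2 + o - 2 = (o - 1)*(o + 2)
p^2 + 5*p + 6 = (p + 2)*(p + 3)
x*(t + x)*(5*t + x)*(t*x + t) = 5*t^3*x^2 + 5*t^3*x + 6*t^2*x^3 + 6*t^2*x^2 + t*x^4 + t*x^3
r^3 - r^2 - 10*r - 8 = (r - 4)*(r + 1)*(r + 2)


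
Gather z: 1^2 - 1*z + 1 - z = 2 - 2*z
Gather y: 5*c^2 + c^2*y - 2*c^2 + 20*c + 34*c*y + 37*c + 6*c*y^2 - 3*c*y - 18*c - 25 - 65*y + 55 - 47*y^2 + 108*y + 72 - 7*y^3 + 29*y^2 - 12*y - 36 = 3*c^2 + 39*c - 7*y^3 + y^2*(6*c - 18) + y*(c^2 + 31*c + 31) + 66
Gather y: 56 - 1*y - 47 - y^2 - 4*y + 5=-y^2 - 5*y + 14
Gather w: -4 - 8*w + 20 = 16 - 8*w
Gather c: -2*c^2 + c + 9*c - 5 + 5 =-2*c^2 + 10*c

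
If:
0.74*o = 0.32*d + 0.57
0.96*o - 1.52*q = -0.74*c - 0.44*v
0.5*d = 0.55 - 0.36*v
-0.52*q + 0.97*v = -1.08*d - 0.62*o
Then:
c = 6.12776310614148 - 0.193198853739394*v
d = 1.1 - 0.72*v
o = 1.24594594594595 - 0.311351351351351*v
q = 3.77016632016632 - 0.00122661122661123*v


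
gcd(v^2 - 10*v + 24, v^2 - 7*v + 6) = v - 6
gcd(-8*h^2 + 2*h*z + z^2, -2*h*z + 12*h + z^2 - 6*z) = -2*h + z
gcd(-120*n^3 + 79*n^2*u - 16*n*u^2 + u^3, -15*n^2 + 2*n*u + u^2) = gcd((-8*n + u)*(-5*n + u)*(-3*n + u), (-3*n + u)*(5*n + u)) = -3*n + u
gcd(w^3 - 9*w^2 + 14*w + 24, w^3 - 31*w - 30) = w^2 - 5*w - 6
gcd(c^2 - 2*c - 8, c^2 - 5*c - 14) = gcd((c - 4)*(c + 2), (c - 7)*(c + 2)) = c + 2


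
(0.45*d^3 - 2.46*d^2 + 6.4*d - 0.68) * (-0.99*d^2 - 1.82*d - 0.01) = -0.4455*d^5 + 1.6164*d^4 - 1.8633*d^3 - 10.9502*d^2 + 1.1736*d + 0.0068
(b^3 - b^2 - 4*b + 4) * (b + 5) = b^4 + 4*b^3 - 9*b^2 - 16*b + 20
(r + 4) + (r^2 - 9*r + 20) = r^2 - 8*r + 24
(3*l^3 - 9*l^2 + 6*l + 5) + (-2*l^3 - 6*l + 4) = l^3 - 9*l^2 + 9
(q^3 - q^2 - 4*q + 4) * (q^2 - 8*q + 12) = q^5 - 9*q^4 + 16*q^3 + 24*q^2 - 80*q + 48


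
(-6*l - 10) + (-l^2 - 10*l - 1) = -l^2 - 16*l - 11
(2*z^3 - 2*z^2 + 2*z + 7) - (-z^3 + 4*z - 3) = 3*z^3 - 2*z^2 - 2*z + 10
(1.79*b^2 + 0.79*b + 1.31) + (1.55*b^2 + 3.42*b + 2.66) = 3.34*b^2 + 4.21*b + 3.97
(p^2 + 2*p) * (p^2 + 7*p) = p^4 + 9*p^3 + 14*p^2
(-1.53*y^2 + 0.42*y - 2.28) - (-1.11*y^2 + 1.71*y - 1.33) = -0.42*y^2 - 1.29*y - 0.95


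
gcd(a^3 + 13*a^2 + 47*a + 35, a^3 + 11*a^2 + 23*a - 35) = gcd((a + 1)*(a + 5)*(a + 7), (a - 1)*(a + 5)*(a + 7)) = a^2 + 12*a + 35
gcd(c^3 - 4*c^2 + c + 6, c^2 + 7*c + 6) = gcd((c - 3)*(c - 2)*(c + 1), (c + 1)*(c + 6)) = c + 1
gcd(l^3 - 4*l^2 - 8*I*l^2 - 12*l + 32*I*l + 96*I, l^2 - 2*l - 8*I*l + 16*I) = l - 8*I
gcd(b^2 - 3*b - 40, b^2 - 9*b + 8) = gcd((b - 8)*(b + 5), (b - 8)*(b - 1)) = b - 8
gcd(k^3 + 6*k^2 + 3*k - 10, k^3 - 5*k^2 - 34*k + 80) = k + 5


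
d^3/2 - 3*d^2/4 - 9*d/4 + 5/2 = (d/2 + 1)*(d - 5/2)*(d - 1)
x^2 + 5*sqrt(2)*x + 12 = (x + 2*sqrt(2))*(x + 3*sqrt(2))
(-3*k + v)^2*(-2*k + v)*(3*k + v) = -54*k^4 + 45*k^3*v - 3*k^2*v^2 - 5*k*v^3 + v^4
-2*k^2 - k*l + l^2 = (-2*k + l)*(k + l)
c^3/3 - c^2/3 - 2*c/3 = c*(c/3 + 1/3)*(c - 2)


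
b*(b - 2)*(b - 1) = b^3 - 3*b^2 + 2*b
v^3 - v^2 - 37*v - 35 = (v - 7)*(v + 1)*(v + 5)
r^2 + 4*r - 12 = (r - 2)*(r + 6)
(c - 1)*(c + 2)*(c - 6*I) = c^3 + c^2 - 6*I*c^2 - 2*c - 6*I*c + 12*I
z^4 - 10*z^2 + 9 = (z - 3)*(z - 1)*(z + 1)*(z + 3)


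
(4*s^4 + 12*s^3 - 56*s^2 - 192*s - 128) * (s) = 4*s^5 + 12*s^4 - 56*s^3 - 192*s^2 - 128*s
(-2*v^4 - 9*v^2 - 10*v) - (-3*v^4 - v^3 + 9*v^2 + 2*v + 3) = v^4 + v^3 - 18*v^2 - 12*v - 3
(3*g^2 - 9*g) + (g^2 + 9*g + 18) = 4*g^2 + 18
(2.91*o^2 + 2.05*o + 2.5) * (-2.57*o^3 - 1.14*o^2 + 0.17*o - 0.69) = -7.4787*o^5 - 8.5859*o^4 - 8.2673*o^3 - 4.5094*o^2 - 0.9895*o - 1.725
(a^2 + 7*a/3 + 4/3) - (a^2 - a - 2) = 10*a/3 + 10/3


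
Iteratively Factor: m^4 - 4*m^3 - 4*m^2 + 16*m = (m - 2)*(m^3 - 2*m^2 - 8*m) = (m - 4)*(m - 2)*(m^2 + 2*m) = m*(m - 4)*(m - 2)*(m + 2)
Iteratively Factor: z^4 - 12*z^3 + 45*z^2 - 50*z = (z)*(z^3 - 12*z^2 + 45*z - 50) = z*(z - 2)*(z^2 - 10*z + 25) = z*(z - 5)*(z - 2)*(z - 5)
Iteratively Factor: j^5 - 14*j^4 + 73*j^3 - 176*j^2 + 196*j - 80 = (j - 1)*(j^4 - 13*j^3 + 60*j^2 - 116*j + 80) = (j - 2)*(j - 1)*(j^3 - 11*j^2 + 38*j - 40) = (j - 5)*(j - 2)*(j - 1)*(j^2 - 6*j + 8) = (j - 5)*(j - 4)*(j - 2)*(j - 1)*(j - 2)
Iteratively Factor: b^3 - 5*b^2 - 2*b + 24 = (b + 2)*(b^2 - 7*b + 12) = (b - 3)*(b + 2)*(b - 4)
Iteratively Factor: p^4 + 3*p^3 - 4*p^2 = (p)*(p^3 + 3*p^2 - 4*p) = p*(p - 1)*(p^2 + 4*p) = p*(p - 1)*(p + 4)*(p)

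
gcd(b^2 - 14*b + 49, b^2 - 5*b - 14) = b - 7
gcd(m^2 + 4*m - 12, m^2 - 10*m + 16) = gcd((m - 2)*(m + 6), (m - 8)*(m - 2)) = m - 2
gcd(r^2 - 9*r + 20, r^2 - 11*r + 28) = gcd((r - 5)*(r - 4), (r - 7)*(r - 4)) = r - 4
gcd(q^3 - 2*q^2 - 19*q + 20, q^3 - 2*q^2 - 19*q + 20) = q^3 - 2*q^2 - 19*q + 20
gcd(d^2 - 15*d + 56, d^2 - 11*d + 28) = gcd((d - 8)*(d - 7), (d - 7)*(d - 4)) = d - 7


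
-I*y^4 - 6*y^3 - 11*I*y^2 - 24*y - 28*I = (y - 7*I)*(y - 2*I)*(y + 2*I)*(-I*y + 1)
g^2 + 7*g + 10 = (g + 2)*(g + 5)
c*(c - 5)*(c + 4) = c^3 - c^2 - 20*c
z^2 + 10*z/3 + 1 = (z + 1/3)*(z + 3)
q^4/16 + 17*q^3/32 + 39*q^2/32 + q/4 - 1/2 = (q/4 + 1)^2*(q - 1/2)*(q + 1)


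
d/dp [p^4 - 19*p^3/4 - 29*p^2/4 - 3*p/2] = 4*p^3 - 57*p^2/4 - 29*p/2 - 3/2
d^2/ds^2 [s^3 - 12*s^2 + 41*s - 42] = 6*s - 24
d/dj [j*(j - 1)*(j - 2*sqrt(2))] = 3*j^2 - 4*sqrt(2)*j - 2*j + 2*sqrt(2)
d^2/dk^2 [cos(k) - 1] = -cos(k)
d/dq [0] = 0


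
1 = 1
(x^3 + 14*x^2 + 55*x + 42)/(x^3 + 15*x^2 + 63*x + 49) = (x + 6)/(x + 7)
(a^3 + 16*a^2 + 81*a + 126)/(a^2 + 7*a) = a + 9 + 18/a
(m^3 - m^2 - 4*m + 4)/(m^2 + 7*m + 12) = (m^3 - m^2 - 4*m + 4)/(m^2 + 7*m + 12)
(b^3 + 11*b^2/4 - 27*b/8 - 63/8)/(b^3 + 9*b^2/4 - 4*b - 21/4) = (b + 3/2)/(b + 1)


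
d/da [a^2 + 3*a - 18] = 2*a + 3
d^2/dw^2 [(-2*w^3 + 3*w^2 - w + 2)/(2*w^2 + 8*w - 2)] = (-47*w^3 + 39*w^2 + 15*w + 33)/(w^6 + 12*w^5 + 45*w^4 + 40*w^3 - 45*w^2 + 12*w - 1)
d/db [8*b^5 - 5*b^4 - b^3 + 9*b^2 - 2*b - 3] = 40*b^4 - 20*b^3 - 3*b^2 + 18*b - 2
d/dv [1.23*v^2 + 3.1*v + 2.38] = 2.46*v + 3.1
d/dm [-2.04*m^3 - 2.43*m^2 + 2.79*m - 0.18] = -6.12*m^2 - 4.86*m + 2.79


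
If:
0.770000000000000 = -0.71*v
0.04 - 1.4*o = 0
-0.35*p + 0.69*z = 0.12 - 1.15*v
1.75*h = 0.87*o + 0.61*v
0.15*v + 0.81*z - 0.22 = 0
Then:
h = -0.36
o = 0.03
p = -2.97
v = -1.08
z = 0.47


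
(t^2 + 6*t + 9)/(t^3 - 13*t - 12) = (t + 3)/(t^2 - 3*t - 4)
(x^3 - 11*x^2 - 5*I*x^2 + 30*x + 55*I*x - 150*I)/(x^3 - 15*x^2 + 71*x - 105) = (x^2 - x*(6 + 5*I) + 30*I)/(x^2 - 10*x + 21)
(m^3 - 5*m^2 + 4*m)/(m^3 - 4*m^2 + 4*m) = (m^2 - 5*m + 4)/(m^2 - 4*m + 4)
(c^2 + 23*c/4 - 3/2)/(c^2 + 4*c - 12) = (c - 1/4)/(c - 2)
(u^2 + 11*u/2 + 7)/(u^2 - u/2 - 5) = (2*u + 7)/(2*u - 5)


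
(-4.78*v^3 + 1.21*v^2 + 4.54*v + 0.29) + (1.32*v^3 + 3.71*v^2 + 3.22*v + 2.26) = -3.46*v^3 + 4.92*v^2 + 7.76*v + 2.55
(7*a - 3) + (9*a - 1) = 16*a - 4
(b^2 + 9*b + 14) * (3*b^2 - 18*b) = 3*b^4 + 9*b^3 - 120*b^2 - 252*b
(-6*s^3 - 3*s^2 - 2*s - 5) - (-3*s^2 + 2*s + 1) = -6*s^3 - 4*s - 6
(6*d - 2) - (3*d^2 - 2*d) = -3*d^2 + 8*d - 2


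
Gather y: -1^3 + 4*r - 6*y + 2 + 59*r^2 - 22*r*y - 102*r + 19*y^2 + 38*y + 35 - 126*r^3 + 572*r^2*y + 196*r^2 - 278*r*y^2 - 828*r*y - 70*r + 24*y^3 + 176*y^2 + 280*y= -126*r^3 + 255*r^2 - 168*r + 24*y^3 + y^2*(195 - 278*r) + y*(572*r^2 - 850*r + 312) + 36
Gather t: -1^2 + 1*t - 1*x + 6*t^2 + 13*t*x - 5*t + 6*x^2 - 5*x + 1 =6*t^2 + t*(13*x - 4) + 6*x^2 - 6*x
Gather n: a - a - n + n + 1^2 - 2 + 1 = 0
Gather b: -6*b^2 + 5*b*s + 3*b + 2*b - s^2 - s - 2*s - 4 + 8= -6*b^2 + b*(5*s + 5) - s^2 - 3*s + 4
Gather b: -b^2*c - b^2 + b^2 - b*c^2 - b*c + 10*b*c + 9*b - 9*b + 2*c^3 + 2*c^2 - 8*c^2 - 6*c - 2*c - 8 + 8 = -b^2*c + b*(-c^2 + 9*c) + 2*c^3 - 6*c^2 - 8*c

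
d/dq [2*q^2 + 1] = 4*q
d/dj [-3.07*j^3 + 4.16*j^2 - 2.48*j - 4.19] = -9.21*j^2 + 8.32*j - 2.48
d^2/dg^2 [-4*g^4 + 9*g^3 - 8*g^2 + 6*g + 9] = -48*g^2 + 54*g - 16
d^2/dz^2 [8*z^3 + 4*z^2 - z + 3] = 48*z + 8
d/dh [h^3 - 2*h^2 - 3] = h*(3*h - 4)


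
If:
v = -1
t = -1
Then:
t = -1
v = -1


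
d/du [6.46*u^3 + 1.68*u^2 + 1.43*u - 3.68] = 19.38*u^2 + 3.36*u + 1.43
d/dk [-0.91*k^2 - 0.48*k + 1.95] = -1.82*k - 0.48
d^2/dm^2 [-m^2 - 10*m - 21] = -2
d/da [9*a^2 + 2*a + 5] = 18*a + 2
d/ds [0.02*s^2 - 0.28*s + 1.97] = 0.04*s - 0.28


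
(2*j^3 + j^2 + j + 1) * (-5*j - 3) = -10*j^4 - 11*j^3 - 8*j^2 - 8*j - 3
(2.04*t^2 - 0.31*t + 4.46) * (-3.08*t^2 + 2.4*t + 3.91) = -6.2832*t^4 + 5.8508*t^3 - 6.5044*t^2 + 9.4919*t + 17.4386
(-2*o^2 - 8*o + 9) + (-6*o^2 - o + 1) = -8*o^2 - 9*o + 10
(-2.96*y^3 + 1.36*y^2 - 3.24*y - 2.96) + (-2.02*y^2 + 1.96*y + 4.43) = -2.96*y^3 - 0.66*y^2 - 1.28*y + 1.47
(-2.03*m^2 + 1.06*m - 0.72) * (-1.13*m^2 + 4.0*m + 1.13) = 2.2939*m^4 - 9.3178*m^3 + 2.7597*m^2 - 1.6822*m - 0.8136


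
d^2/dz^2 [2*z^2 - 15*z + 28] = 4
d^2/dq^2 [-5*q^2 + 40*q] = -10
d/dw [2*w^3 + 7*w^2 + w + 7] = 6*w^2 + 14*w + 1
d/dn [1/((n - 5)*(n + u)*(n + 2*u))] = (-(n - 5)*(n + u) - (n - 5)*(n + 2*u) - (n + u)*(n + 2*u))/((n - 5)^2*(n + u)^2*(n + 2*u)^2)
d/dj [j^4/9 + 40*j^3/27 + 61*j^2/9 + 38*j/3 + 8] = 4*j^3/9 + 40*j^2/9 + 122*j/9 + 38/3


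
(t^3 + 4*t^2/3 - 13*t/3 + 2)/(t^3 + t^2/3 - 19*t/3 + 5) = (3*t - 2)/(3*t - 5)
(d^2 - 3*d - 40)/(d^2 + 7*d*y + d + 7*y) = (d^2 - 3*d - 40)/(d^2 + 7*d*y + d + 7*y)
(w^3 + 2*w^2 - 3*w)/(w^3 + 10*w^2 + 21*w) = (w - 1)/(w + 7)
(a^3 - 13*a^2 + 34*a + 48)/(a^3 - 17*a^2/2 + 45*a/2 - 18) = 2*(a^3 - 13*a^2 + 34*a + 48)/(2*a^3 - 17*a^2 + 45*a - 36)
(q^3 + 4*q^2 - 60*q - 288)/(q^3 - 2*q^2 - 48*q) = (q + 6)/q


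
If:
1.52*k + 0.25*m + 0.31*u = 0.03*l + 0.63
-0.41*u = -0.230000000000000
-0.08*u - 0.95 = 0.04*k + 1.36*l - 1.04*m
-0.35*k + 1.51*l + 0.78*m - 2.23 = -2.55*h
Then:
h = 1.35184164510147 - 0.78179970499126*m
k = 0.285460424223271 - 0.149294140398376*m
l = 0.769096886482305*m - 0.739923871874573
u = 0.56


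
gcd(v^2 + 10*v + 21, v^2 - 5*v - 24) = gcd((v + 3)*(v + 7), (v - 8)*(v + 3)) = v + 3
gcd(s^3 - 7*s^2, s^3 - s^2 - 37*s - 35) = s - 7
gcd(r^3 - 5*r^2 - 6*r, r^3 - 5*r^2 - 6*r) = r^3 - 5*r^2 - 6*r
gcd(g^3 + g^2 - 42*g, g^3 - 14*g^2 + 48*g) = g^2 - 6*g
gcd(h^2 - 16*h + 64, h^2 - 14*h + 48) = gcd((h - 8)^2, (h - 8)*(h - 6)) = h - 8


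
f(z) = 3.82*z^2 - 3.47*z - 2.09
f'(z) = 7.64*z - 3.47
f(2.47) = 12.64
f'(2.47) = 15.40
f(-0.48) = 0.46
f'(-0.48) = -7.14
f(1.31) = -0.08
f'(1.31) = 6.54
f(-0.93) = 4.44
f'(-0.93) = -10.58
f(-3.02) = 43.23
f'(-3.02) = -26.54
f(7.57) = 190.55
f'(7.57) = 54.36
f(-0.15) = -1.48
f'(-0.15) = -4.62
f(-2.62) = 33.22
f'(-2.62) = -23.49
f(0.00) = -2.09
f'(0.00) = -3.47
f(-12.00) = 589.63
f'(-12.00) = -95.15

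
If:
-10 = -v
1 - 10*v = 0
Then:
No Solution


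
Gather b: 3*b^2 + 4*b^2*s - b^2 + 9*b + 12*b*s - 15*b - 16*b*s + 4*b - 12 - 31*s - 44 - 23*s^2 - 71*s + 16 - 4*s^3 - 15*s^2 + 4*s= b^2*(4*s + 2) + b*(-4*s - 2) - 4*s^3 - 38*s^2 - 98*s - 40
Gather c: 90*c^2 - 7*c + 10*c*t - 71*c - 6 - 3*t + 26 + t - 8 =90*c^2 + c*(10*t - 78) - 2*t + 12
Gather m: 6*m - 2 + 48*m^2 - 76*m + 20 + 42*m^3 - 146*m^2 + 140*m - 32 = 42*m^3 - 98*m^2 + 70*m - 14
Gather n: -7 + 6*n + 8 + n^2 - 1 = n^2 + 6*n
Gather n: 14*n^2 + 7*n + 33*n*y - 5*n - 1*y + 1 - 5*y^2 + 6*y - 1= 14*n^2 + n*(33*y + 2) - 5*y^2 + 5*y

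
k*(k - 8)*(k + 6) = k^3 - 2*k^2 - 48*k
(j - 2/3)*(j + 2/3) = j^2 - 4/9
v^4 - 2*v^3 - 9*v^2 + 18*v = v*(v - 3)*(v - 2)*(v + 3)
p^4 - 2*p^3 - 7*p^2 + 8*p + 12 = (p - 3)*(p - 2)*(p + 1)*(p + 2)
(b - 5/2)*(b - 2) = b^2 - 9*b/2 + 5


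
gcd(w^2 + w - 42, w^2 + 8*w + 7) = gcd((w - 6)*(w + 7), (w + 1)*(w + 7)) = w + 7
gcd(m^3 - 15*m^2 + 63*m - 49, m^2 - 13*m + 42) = m - 7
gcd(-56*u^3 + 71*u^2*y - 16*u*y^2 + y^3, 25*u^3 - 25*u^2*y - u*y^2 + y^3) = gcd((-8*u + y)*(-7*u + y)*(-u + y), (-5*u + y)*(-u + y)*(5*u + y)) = -u + y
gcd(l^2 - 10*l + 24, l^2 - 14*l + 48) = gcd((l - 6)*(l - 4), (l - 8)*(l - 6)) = l - 6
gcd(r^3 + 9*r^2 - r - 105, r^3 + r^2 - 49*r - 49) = r + 7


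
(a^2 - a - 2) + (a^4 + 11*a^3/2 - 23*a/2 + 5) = a^4 + 11*a^3/2 + a^2 - 25*a/2 + 3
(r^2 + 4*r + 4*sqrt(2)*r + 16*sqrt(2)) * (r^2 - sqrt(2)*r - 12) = r^4 + 4*r^3 + 3*sqrt(2)*r^3 - 20*r^2 + 12*sqrt(2)*r^2 - 80*r - 48*sqrt(2)*r - 192*sqrt(2)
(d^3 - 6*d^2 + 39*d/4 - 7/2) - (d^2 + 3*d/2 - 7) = d^3 - 7*d^2 + 33*d/4 + 7/2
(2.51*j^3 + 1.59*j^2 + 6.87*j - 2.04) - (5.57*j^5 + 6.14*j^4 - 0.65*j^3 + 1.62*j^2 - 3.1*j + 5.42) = -5.57*j^5 - 6.14*j^4 + 3.16*j^3 - 0.03*j^2 + 9.97*j - 7.46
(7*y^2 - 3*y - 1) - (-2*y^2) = 9*y^2 - 3*y - 1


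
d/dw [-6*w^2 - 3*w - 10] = -12*w - 3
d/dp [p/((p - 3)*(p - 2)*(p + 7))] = 2*(-p^3 - p^2 + 21)/(p^6 + 4*p^5 - 54*p^4 - 32*p^3 + 1009*p^2 - 2436*p + 1764)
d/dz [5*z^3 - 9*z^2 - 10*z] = 15*z^2 - 18*z - 10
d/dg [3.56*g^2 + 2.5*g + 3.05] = 7.12*g + 2.5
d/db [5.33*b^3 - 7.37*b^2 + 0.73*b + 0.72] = 15.99*b^2 - 14.74*b + 0.73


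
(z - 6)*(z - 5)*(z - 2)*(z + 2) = z^4 - 11*z^3 + 26*z^2 + 44*z - 120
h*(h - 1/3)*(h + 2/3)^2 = h^4 + h^3 - 4*h/27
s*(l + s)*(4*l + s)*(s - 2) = 4*l^2*s^2 - 8*l^2*s + 5*l*s^3 - 10*l*s^2 + s^4 - 2*s^3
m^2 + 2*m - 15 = (m - 3)*(m + 5)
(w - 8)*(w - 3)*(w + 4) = w^3 - 7*w^2 - 20*w + 96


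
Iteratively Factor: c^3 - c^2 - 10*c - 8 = (c - 4)*(c^2 + 3*c + 2) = (c - 4)*(c + 2)*(c + 1)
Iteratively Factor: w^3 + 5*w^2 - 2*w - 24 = (w + 3)*(w^2 + 2*w - 8) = (w + 3)*(w + 4)*(w - 2)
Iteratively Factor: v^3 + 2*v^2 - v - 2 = (v + 1)*(v^2 + v - 2) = (v + 1)*(v + 2)*(v - 1)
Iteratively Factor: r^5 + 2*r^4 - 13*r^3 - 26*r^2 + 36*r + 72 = (r - 3)*(r^4 + 5*r^3 + 2*r^2 - 20*r - 24) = (r - 3)*(r - 2)*(r^3 + 7*r^2 + 16*r + 12) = (r - 3)*(r - 2)*(r + 2)*(r^2 + 5*r + 6) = (r - 3)*(r - 2)*(r + 2)*(r + 3)*(r + 2)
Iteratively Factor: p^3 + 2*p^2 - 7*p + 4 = (p + 4)*(p^2 - 2*p + 1) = (p - 1)*(p + 4)*(p - 1)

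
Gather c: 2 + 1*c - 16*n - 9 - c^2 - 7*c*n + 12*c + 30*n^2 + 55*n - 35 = -c^2 + c*(13 - 7*n) + 30*n^2 + 39*n - 42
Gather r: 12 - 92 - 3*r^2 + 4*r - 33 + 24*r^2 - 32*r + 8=21*r^2 - 28*r - 105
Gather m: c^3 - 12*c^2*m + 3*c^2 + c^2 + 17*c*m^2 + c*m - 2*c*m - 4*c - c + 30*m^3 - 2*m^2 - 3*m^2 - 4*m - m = c^3 + 4*c^2 - 5*c + 30*m^3 + m^2*(17*c - 5) + m*(-12*c^2 - c - 5)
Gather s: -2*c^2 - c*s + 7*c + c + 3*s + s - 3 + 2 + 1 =-2*c^2 + 8*c + s*(4 - c)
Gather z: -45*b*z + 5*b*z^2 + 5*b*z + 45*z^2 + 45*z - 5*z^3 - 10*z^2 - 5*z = -5*z^3 + z^2*(5*b + 35) + z*(40 - 40*b)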